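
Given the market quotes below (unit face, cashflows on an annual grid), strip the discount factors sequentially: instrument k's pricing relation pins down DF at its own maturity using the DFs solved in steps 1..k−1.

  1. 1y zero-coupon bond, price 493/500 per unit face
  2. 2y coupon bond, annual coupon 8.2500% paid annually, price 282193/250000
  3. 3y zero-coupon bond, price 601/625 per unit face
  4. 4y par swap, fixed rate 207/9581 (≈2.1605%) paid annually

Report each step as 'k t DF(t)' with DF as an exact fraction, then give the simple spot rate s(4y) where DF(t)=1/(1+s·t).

1 1 493/500
2 2 2419/2500
3 3 601/625
4 4 2293/2500
s(4y) = (1/(2293/2500) − 1)/(4) = 207/9172 ≈ 2.2569%

step 1 [1y] zero: DF = P = 493/500 ≈ 0.986000
step 2 [2y] bond c/1=33/400: DF=(282193/250000 − 33/400·(0.986000))/(1+33/400) = 2419/2500 ≈ 0.967600
step 3 [3y] zero: DF = P = 601/625 ≈ 0.961600
step 4 [4y] swap r/1=207/9581: DF=(1 − 207/9581·(0.986000+0.967600+0.961600))/(1+207/9581) = 2293/2500 ≈ 0.917200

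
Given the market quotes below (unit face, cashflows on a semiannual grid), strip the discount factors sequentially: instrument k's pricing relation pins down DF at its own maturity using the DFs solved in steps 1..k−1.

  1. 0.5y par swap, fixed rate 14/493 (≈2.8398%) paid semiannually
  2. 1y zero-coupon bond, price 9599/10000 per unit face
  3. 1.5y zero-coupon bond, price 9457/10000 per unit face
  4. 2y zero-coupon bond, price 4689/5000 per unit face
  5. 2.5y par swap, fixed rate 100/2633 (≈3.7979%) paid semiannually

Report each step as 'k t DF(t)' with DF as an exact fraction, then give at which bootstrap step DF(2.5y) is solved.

step 1 [0.5y] swap r/2=7/493: DF=(1 − 7/493·(0))/(1+7/493) = 493/500 ≈ 0.986000
step 2 [1y] zero: DF = P = 9599/10000 ≈ 0.959900
step 3 [1.5y] zero: DF = P = 9457/10000 ≈ 0.945700
step 4 [2y] zero: DF = P = 4689/5000 ≈ 0.937800
step 5 [2.5y] swap r/2=50/2633: DF=(1 − 50/2633·(0.986000+0.959900+0.945700+0.937800))/(1+50/2633) = 91/100 ≈ 0.910000

1 1/2 493/500
2 1 9599/10000
3 3/2 9457/10000
4 2 4689/5000
5 5/2 91/100
DF(2.5y) is solved at step 5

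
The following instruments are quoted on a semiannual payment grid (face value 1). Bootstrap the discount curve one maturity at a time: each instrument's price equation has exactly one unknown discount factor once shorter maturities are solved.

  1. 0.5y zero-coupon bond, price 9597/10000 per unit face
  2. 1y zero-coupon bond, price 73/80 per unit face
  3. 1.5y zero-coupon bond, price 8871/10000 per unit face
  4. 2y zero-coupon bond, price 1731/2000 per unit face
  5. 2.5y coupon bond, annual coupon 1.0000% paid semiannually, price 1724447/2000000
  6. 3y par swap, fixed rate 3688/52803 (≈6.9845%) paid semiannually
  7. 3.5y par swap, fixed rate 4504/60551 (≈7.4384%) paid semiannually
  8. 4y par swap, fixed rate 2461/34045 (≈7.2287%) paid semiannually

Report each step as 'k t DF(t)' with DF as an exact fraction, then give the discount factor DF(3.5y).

1 1/2 9597/10000
2 1 73/80
3 3/2 8871/10000
4 2 1731/2000
5 5/2 8399/10000
6 3 2039/2500
7 7/2 1937/2500
8 4 7539/10000
DF(3.5y) = 1937/2500 ≈ 0.774800

step 1 [0.5y] zero: DF = P = 9597/10000 ≈ 0.959700
step 2 [1y] zero: DF = P = 73/80 ≈ 0.912500
step 3 [1.5y] zero: DF = P = 8871/10000 ≈ 0.887100
step 4 [2y] zero: DF = P = 1731/2000 ≈ 0.865500
step 5 [2.5y] bond c/2=1/200: DF=(1724447/2000000 − 1/200·(0.959700+0.912500+0.887100+0.865500))/(1+1/200) = 8399/10000 ≈ 0.839900
step 6 [3y] swap r/2=1844/52803: DF=(1 − 1844/52803·(0.959700+0.912500+0.887100+0.865500+0.839900))/(1+1844/52803) = 2039/2500 ≈ 0.815600
step 7 [3.5y] swap r/2=2252/60551: DF=(1 − 2252/60551·(0.959700+0.912500+0.887100+0.865500+0.839900+0.815600))/(1+2252/60551) = 1937/2500 ≈ 0.774800
step 8 [4y] swap r/2=2461/68090: DF=(1 − 2461/68090·(0.959700+0.912500+0.887100+0.865500+0.839900+0.815600+0.774800))/(1+2461/68090) = 7539/10000 ≈ 0.753900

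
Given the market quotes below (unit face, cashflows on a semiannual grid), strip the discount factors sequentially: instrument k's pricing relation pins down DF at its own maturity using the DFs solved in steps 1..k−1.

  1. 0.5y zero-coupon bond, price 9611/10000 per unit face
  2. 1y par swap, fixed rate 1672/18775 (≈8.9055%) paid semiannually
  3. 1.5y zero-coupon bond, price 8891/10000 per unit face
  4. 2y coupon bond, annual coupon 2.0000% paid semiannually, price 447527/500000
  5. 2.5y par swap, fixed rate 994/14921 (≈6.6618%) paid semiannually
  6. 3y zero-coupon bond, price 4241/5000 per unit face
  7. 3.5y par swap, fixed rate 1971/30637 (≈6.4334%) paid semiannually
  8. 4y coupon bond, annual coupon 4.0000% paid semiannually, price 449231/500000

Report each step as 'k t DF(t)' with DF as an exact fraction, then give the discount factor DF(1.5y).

1 1/2 9611/10000
2 1 2291/2500
3 3/2 8891/10000
4 2 2147/2500
5 5/2 8509/10000
6 3 4241/5000
7 7/2 8029/10000
8 4 7607/10000
DF(1.5y) = 8891/10000 ≈ 0.889100

step 1 [0.5y] zero: DF = P = 9611/10000 ≈ 0.961100
step 2 [1y] swap r/2=836/18775: DF=(1 − 836/18775·(0.961100))/(1+836/18775) = 2291/2500 ≈ 0.916400
step 3 [1.5y] zero: DF = P = 8891/10000 ≈ 0.889100
step 4 [2y] bond c/2=1/100: DF=(447527/500000 − 1/100·(0.961100+0.916400+0.889100))/(1+1/100) = 2147/2500 ≈ 0.858800
step 5 [2.5y] swap r/2=497/14921: DF=(1 − 497/14921·(0.961100+0.916400+0.889100+0.858800))/(1+497/14921) = 8509/10000 ≈ 0.850900
step 6 [3y] zero: DF = P = 4241/5000 ≈ 0.848200
step 7 [3.5y] swap r/2=1971/61274: DF=(1 − 1971/61274·(0.961100+0.916400+0.889100+0.858800+0.850900+0.848200))/(1+1971/61274) = 8029/10000 ≈ 0.802900
step 8 [4y] bond c/2=1/50: DF=(449231/500000 − 1/50·(0.961100+0.916400+0.889100+0.858800+0.850900+0.848200+0.802900))/(1+1/50) = 7607/10000 ≈ 0.760700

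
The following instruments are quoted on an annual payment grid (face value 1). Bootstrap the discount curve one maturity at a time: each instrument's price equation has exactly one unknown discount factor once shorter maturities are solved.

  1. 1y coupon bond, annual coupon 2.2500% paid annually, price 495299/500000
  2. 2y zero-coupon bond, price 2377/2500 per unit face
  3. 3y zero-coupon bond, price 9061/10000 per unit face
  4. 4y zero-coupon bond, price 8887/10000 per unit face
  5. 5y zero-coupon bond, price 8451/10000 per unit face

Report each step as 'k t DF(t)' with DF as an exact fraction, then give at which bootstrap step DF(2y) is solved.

1 1 1211/1250
2 2 2377/2500
3 3 9061/10000
4 4 8887/10000
5 5 8451/10000
DF(2y) is solved at step 2

step 1 [1y] bond c/1=9/400: DF=(495299/500000 − 9/400·(0))/(1+9/400) = 1211/1250 ≈ 0.968800
step 2 [2y] zero: DF = P = 2377/2500 ≈ 0.950800
step 3 [3y] zero: DF = P = 9061/10000 ≈ 0.906100
step 4 [4y] zero: DF = P = 8887/10000 ≈ 0.888700
step 5 [5y] zero: DF = P = 8451/10000 ≈ 0.845100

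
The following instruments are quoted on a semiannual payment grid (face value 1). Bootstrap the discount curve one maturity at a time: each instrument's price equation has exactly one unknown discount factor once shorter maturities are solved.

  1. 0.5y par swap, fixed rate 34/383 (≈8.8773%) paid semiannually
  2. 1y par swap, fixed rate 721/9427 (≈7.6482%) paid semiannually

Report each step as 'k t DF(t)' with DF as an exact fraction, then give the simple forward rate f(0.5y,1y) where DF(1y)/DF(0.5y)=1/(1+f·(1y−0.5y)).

1 1/2 383/400
2 1 9279/10000
f(0.5y,1y) = ((383/400)/(9279/10000) − 1)/(1/2) = 592/9279 ≈ 6.3800%

step 1 [0.5y] swap r/2=17/383: DF=(1 − 17/383·(0))/(1+17/383) = 383/400 ≈ 0.957500
step 2 [1y] swap r/2=721/18854: DF=(1 − 721/18854·(0.957500))/(1+721/18854) = 9279/10000 ≈ 0.927900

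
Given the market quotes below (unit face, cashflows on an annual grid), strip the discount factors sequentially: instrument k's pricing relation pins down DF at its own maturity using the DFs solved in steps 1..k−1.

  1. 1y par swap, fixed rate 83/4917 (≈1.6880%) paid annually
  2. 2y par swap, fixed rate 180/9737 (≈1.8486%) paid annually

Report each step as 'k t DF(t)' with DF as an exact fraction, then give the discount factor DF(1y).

1 1 4917/5000
2 2 241/250
DF(1y) = 4917/5000 ≈ 0.983400

step 1 [1y] swap r/1=83/4917: DF=(1 − 83/4917·(0))/(1+83/4917) = 4917/5000 ≈ 0.983400
step 2 [2y] swap r/1=180/9737: DF=(1 − 180/9737·(0.983400))/(1+180/9737) = 241/250 ≈ 0.964000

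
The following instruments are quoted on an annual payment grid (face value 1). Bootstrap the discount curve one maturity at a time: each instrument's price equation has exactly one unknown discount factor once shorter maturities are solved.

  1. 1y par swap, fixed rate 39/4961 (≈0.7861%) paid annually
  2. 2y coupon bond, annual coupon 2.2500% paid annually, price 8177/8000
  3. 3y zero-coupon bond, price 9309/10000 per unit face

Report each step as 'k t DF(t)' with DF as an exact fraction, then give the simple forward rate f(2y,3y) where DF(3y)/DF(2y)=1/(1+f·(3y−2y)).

step 1 [1y] swap r/1=39/4961: DF=(1 − 39/4961·(0))/(1+39/4961) = 4961/5000 ≈ 0.992200
step 2 [2y] bond c/1=9/400: DF=(8177/8000 − 9/400·(0.992200))/(1+9/400) = 4889/5000 ≈ 0.977800
step 3 [3y] zero: DF = P = 9309/10000 ≈ 0.930900

1 1 4961/5000
2 2 4889/5000
3 3 9309/10000
f(2y,3y) = ((4889/5000)/(9309/10000) − 1)/(1) = 469/9309 ≈ 5.0381%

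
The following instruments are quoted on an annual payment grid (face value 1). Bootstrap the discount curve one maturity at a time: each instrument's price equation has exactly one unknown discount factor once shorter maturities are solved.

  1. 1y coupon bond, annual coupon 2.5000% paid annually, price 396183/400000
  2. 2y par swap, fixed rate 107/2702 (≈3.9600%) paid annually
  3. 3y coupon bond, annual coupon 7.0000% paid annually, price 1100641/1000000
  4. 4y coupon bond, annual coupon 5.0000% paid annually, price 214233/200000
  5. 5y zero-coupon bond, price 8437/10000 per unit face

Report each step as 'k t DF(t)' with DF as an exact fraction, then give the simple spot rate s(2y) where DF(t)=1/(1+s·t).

step 1 [1y] bond c/1=1/40: DF=(396183/400000 − 1/40·(0))/(1+1/40) = 9663/10000 ≈ 0.966300
step 2 [2y] swap r/1=107/2702: DF=(1 − 107/2702·(0.966300))/(1+107/2702) = 9251/10000 ≈ 0.925100
step 3 [3y] bond c/1=7/100: DF=(1100641/1000000 − 7/100·(0.966300+0.925100))/(1+7/100) = 9049/10000 ≈ 0.904900
step 4 [4y] bond c/1=1/20: DF=(214233/200000 − 1/20·(0.966300+0.925100+0.904900))/(1+1/20) = 887/1000 ≈ 0.887000
step 5 [5y] zero: DF = P = 8437/10000 ≈ 0.843700

1 1 9663/10000
2 2 9251/10000
3 3 9049/10000
4 4 887/1000
5 5 8437/10000
s(2y) = (1/(9251/10000) − 1)/(2) = 749/18502 ≈ 4.0482%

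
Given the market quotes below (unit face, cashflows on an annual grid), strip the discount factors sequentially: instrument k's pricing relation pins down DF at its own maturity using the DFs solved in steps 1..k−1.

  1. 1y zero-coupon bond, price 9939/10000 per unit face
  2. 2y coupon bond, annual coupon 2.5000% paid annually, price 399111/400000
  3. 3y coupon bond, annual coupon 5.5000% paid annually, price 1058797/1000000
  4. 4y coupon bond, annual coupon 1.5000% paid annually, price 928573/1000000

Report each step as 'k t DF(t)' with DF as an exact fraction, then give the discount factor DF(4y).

1 1 9939/10000
2 2 2373/2500
3 3 9023/10000
4 4 1091/1250
DF(4y) = 1091/1250 ≈ 0.872800

step 1 [1y] zero: DF = P = 9939/10000 ≈ 0.993900
step 2 [2y] bond c/1=1/40: DF=(399111/400000 − 1/40·(0.993900))/(1+1/40) = 2373/2500 ≈ 0.949200
step 3 [3y] bond c/1=11/200: DF=(1058797/1000000 − 11/200·(0.993900+0.949200))/(1+11/200) = 9023/10000 ≈ 0.902300
step 4 [4y] bond c/1=3/200: DF=(928573/1000000 − 3/200·(0.993900+0.949200+0.902300))/(1+3/200) = 1091/1250 ≈ 0.872800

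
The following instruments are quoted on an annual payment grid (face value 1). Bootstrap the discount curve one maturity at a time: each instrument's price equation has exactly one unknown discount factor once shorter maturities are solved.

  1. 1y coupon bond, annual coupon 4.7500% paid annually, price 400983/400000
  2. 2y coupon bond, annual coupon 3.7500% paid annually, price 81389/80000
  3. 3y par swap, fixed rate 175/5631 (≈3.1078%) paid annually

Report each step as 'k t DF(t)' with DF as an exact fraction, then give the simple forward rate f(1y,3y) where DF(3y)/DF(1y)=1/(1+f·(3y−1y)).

1 1 957/1000
2 2 473/500
3 3 73/80
f(1y,3y) = ((957/1000)/(73/80) − 1)/(2) = 89/3650 ≈ 2.4384%

step 1 [1y] bond c/1=19/400: DF=(400983/400000 − 19/400·(0))/(1+19/400) = 957/1000 ≈ 0.957000
step 2 [2y] bond c/1=3/80: DF=(81389/80000 − 3/80·(0.957000))/(1+3/80) = 473/500 ≈ 0.946000
step 3 [3y] swap r/1=175/5631: DF=(1 − 175/5631·(0.957000+0.946000))/(1+175/5631) = 73/80 ≈ 0.912500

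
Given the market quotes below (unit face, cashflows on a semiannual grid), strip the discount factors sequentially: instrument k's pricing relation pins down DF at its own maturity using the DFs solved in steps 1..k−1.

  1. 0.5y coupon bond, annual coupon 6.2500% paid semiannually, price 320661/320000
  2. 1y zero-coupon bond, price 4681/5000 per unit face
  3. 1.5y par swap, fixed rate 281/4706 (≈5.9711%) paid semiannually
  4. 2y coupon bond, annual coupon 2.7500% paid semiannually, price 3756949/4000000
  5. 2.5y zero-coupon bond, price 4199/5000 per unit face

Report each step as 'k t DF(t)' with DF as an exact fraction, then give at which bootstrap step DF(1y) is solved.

1 1/2 9717/10000
2 1 4681/5000
3 3/2 9157/10000
4 2 4441/5000
5 5/2 4199/5000
DF(1y) is solved at step 2

step 1 [0.5y] bond c/2=1/32: DF=(320661/320000 − 1/32·(0))/(1+1/32) = 9717/10000 ≈ 0.971700
step 2 [1y] zero: DF = P = 4681/5000 ≈ 0.936200
step 3 [1.5y] swap r/2=281/9412: DF=(1 − 281/9412·(0.971700+0.936200))/(1+281/9412) = 9157/10000 ≈ 0.915700
step 4 [2y] bond c/2=11/800: DF=(3756949/4000000 − 11/800·(0.971700+0.936200+0.915700))/(1+11/800) = 4441/5000 ≈ 0.888200
step 5 [2.5y] zero: DF = P = 4199/5000 ≈ 0.839800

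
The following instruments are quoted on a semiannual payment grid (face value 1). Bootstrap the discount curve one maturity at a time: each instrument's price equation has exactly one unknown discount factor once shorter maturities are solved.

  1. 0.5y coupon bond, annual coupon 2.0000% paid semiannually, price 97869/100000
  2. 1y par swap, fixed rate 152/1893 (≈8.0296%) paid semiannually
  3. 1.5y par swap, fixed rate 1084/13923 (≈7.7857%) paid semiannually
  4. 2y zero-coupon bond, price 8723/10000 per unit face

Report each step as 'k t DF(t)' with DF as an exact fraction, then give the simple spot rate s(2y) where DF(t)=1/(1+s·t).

1 1/2 969/1000
2 1 231/250
3 3/2 2229/2500
4 2 8723/10000
s(2y) = (1/(8723/10000) − 1)/(2) = 1277/17446 ≈ 7.3197%

step 1 [0.5y] bond c/2=1/100: DF=(97869/100000 − 1/100·(0))/(1+1/100) = 969/1000 ≈ 0.969000
step 2 [1y] swap r/2=76/1893: DF=(1 − 76/1893·(0.969000))/(1+76/1893) = 231/250 ≈ 0.924000
step 3 [1.5y] swap r/2=542/13923: DF=(1 − 542/13923·(0.969000+0.924000))/(1+542/13923) = 2229/2500 ≈ 0.891600
step 4 [2y] zero: DF = P = 8723/10000 ≈ 0.872300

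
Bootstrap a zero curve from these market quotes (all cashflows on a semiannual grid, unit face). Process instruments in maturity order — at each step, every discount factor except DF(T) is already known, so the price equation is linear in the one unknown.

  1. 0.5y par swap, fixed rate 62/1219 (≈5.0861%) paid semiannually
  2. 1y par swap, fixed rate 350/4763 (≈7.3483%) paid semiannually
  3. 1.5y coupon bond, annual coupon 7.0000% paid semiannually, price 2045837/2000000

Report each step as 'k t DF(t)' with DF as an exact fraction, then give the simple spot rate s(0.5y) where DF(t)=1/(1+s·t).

step 1 [0.5y] swap r/2=31/1219: DF=(1 − 31/1219·(0))/(1+31/1219) = 1219/1250 ≈ 0.975200
step 2 [1y] swap r/2=175/4763: DF=(1 − 175/4763·(0.975200))/(1+175/4763) = 93/100 ≈ 0.930000
step 3 [1.5y] bond c/2=7/200: DF=(2045837/2000000 − 7/200·(0.975200+0.930000))/(1+7/200) = 9239/10000 ≈ 0.923900

1 1/2 1219/1250
2 1 93/100
3 3/2 9239/10000
s(0.5y) = (1/(1219/1250) − 1)/(1/2) = 62/1219 ≈ 5.0861%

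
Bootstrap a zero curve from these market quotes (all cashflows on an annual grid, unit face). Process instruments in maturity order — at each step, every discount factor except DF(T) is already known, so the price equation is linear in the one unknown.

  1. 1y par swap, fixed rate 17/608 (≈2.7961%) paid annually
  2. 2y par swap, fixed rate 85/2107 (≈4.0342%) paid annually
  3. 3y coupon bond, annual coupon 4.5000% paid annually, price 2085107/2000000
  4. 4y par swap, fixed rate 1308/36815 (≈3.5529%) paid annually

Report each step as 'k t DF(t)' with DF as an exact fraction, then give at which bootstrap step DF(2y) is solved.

step 1 [1y] swap r/1=17/608: DF=(1 − 17/608·(0))/(1+17/608) = 608/625 ≈ 0.972800
step 2 [2y] swap r/1=85/2107: DF=(1 − 85/2107·(0.972800))/(1+85/2107) = 1847/2000 ≈ 0.923500
step 3 [3y] bond c/1=9/200: DF=(2085107/2000000 − 9/200·(0.972800+0.923500))/(1+9/200) = 229/250 ≈ 0.916000
step 4 [4y] swap r/1=1308/36815: DF=(1 − 1308/36815·(0.972800+0.923500+0.916000))/(1+1308/36815) = 2173/2500 ≈ 0.869200

1 1 608/625
2 2 1847/2000
3 3 229/250
4 4 2173/2500
DF(2y) is solved at step 2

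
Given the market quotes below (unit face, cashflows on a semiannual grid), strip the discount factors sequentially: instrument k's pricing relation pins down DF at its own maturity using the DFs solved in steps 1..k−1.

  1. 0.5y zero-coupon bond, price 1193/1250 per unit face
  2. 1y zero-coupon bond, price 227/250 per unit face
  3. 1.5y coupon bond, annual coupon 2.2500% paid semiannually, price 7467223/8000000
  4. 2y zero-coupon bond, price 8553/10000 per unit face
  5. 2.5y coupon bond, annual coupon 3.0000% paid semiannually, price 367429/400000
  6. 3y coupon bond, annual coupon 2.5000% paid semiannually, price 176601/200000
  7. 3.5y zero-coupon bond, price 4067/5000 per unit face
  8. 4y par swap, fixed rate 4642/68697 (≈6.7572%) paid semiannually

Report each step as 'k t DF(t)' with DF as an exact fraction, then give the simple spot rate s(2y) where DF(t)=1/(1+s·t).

step 1 [0.5y] zero: DF = P = 1193/1250 ≈ 0.954400
step 2 [1y] zero: DF = P = 227/250 ≈ 0.908000
step 3 [1.5y] bond c/2=9/800: DF=(7467223/8000000 − 9/800·(0.954400+0.908000))/(1+9/800) = 9023/10000 ≈ 0.902300
step 4 [2y] zero: DF = P = 8553/10000 ≈ 0.855300
step 5 [2.5y] bond c/2=3/200: DF=(367429/400000 − 3/200·(0.954400+0.908000+0.902300+0.855300))/(1+3/200) = 1703/2000 ≈ 0.851500
step 6 [3y] bond c/2=1/80: DF=(176601/200000 − 1/80·(0.954400+0.908000+0.902300+0.855300+0.851500))/(1+1/80) = 8169/10000 ≈ 0.816900
step 7 [3.5y] zero: DF = P = 4067/5000 ≈ 0.813400
step 8 [4y] swap r/2=2321/68697: DF=(1 − 2321/68697·(0.954400+0.908000+0.902300+0.855300+0.851500+0.816900+0.813400))/(1+2321/68697) = 7679/10000 ≈ 0.767900

1 1/2 1193/1250
2 1 227/250
3 3/2 9023/10000
4 2 8553/10000
5 5/2 1703/2000
6 3 8169/10000
7 7/2 4067/5000
8 4 7679/10000
s(2y) = (1/(8553/10000) − 1)/(2) = 1447/17106 ≈ 8.4590%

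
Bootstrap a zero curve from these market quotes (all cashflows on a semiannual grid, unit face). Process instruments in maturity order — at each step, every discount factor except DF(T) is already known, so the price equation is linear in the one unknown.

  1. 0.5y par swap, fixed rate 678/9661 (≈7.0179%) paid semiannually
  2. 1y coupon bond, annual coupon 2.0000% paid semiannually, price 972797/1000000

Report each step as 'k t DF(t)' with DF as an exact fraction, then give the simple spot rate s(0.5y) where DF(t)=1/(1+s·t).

1 1/2 9661/10000
2 1 596/625
s(0.5y) = (1/(9661/10000) − 1)/(1/2) = 678/9661 ≈ 7.0179%

step 1 [0.5y] swap r/2=339/9661: DF=(1 − 339/9661·(0))/(1+339/9661) = 9661/10000 ≈ 0.966100
step 2 [1y] bond c/2=1/100: DF=(972797/1000000 − 1/100·(0.966100))/(1+1/100) = 596/625 ≈ 0.953600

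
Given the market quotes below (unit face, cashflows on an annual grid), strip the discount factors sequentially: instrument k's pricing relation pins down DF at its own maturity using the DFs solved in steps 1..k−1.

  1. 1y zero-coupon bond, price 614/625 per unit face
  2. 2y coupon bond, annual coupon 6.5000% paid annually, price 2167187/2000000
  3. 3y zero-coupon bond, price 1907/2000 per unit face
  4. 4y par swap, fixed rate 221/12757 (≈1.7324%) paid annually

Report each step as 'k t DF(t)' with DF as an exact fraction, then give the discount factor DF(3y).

1 1 614/625
2 2 383/400
3 3 1907/2000
4 4 9337/10000
DF(3y) = 1907/2000 ≈ 0.953500

step 1 [1y] zero: DF = P = 614/625 ≈ 0.982400
step 2 [2y] bond c/1=13/200: DF=(2167187/2000000 − 13/200·(0.982400))/(1+13/200) = 383/400 ≈ 0.957500
step 3 [3y] zero: DF = P = 1907/2000 ≈ 0.953500
step 4 [4y] swap r/1=221/12757: DF=(1 − 221/12757·(0.982400+0.957500+0.953500))/(1+221/12757) = 9337/10000 ≈ 0.933700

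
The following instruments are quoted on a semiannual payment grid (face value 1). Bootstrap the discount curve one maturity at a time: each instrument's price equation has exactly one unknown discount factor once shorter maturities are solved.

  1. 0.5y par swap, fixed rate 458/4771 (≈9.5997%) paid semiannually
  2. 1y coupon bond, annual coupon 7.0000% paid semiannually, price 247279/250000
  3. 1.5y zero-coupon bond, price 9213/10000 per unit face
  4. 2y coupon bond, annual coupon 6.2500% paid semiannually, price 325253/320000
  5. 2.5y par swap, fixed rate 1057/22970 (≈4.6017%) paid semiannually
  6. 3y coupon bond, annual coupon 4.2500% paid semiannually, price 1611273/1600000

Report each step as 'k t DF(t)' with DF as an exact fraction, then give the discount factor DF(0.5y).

step 1 [0.5y] swap r/2=229/4771: DF=(1 − 229/4771·(0))/(1+229/4771) = 4771/5000 ≈ 0.954200
step 2 [1y] bond c/2=7/200: DF=(247279/250000 − 7/200·(0.954200))/(1+7/200) = 4617/5000 ≈ 0.923400
step 3 [1.5y] zero: DF = P = 9213/10000 ≈ 0.921300
step 4 [2y] bond c/2=1/32: DF=(325253/320000 − 1/32·(0.954200+0.923400+0.921300))/(1+1/32) = 563/625 ≈ 0.900800
step 5 [2.5y] swap r/2=1057/45940: DF=(1 − 1057/45940·(0.954200+0.923400+0.921300+0.900800))/(1+1057/45940) = 8943/10000 ≈ 0.894300
step 6 [3y] bond c/2=17/800: DF=(1611273/1600000 − 17/800·(0.954200+0.923400+0.921300+0.900800+0.894300))/(1+17/800) = 1781/2000 ≈ 0.890500

1 1/2 4771/5000
2 1 4617/5000
3 3/2 9213/10000
4 2 563/625
5 5/2 8943/10000
6 3 1781/2000
DF(0.5y) = 4771/5000 ≈ 0.954200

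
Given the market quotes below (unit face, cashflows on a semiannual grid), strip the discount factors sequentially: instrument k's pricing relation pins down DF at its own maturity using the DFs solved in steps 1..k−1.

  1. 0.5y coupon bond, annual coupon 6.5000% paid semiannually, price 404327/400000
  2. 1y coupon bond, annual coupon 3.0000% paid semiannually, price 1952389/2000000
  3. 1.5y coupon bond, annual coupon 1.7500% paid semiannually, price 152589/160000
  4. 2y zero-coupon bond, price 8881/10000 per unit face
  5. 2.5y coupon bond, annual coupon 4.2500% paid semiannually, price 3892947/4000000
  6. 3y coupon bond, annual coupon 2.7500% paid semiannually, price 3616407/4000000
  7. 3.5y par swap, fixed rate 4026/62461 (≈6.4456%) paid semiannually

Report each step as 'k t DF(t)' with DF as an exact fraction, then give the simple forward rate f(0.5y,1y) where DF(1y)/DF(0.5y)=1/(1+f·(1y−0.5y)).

step 1 [0.5y] bond c/2=13/400: DF=(404327/400000 − 13/400·(0))/(1+13/400) = 979/1000 ≈ 0.979000
step 2 [1y] bond c/2=3/200: DF=(1952389/2000000 − 3/200·(0.979000))/(1+3/200) = 9473/10000 ≈ 0.947300
step 3 [1.5y] bond c/2=7/800: DF=(152589/160000 − 7/800·(0.979000+0.947300))/(1+7/800) = 9287/10000 ≈ 0.928700
step 4 [2y] zero: DF = P = 8881/10000 ≈ 0.888100
step 5 [2.5y] bond c/2=17/800: DF=(3892947/4000000 − 17/800·(0.979000+0.947300+0.928700+0.888100))/(1+17/800) = 8751/10000 ≈ 0.875100
step 6 [3y] bond c/2=11/800: DF=(3616407/4000000 − 11/800·(0.979000+0.947300+0.928700+0.888100+0.875100))/(1+11/800) = 2073/2500 ≈ 0.829200
step 7 [3.5y] swap r/2=2013/62461: DF=(1 − 2013/62461·(0.979000+0.947300+0.928700+0.888100+0.875100+0.829200))/(1+2013/62461) = 7987/10000 ≈ 0.798700

1 1/2 979/1000
2 1 9473/10000
3 3/2 9287/10000
4 2 8881/10000
5 5/2 8751/10000
6 3 2073/2500
7 7/2 7987/10000
f(0.5y,1y) = ((979/1000)/(9473/10000) − 1)/(1/2) = 634/9473 ≈ 6.6927%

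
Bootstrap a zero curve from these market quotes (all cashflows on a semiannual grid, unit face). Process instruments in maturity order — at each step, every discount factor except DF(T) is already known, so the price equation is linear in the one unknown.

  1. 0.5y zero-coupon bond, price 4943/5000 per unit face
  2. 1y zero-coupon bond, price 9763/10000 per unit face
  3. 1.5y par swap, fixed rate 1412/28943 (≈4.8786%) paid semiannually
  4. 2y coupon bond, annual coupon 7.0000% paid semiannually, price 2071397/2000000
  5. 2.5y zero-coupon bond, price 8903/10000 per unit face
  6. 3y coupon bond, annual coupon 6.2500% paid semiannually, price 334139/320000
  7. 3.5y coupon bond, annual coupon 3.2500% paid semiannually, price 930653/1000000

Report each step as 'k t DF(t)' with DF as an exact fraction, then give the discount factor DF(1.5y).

step 1 [0.5y] zero: DF = P = 4943/5000 ≈ 0.988600
step 2 [1y] zero: DF = P = 9763/10000 ≈ 0.976300
step 3 [1.5y] swap r/2=706/28943: DF=(1 − 706/28943·(0.988600+0.976300))/(1+706/28943) = 4647/5000 ≈ 0.929400
step 4 [2y] bond c/2=7/200: DF=(2071397/2000000 − 7/200·(0.988600+0.976300+0.929400))/(1+7/200) = 2257/2500 ≈ 0.902800
step 5 [2.5y] zero: DF = P = 8903/10000 ≈ 0.890300
step 6 [3y] bond c/2=1/32: DF=(334139/320000 − 1/32·(0.988600+0.976300+0.929400+0.902800+0.890300))/(1+1/32) = 1741/2000 ≈ 0.870500
step 7 [3.5y] bond c/2=13/800: DF=(930653/1000000 − 13/800·(0.988600+0.976300+0.929400+0.902800+0.890300+0.870500))/(1+13/800) = 8269/10000 ≈ 0.826900

1 1/2 4943/5000
2 1 9763/10000
3 3/2 4647/5000
4 2 2257/2500
5 5/2 8903/10000
6 3 1741/2000
7 7/2 8269/10000
DF(1.5y) = 4647/5000 ≈ 0.929400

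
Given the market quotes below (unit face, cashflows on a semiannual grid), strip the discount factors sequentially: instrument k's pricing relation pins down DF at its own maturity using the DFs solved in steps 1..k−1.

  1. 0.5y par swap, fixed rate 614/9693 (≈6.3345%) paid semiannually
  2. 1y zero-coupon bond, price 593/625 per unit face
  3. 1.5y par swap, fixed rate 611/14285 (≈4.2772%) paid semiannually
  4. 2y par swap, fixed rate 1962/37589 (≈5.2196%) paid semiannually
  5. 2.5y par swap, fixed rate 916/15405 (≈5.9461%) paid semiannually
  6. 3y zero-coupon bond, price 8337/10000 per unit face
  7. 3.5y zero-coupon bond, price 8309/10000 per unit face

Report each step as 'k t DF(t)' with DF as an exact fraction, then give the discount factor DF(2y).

1 1/2 9693/10000
2 1 593/625
3 3/2 9389/10000
4 2 9019/10000
5 5/2 4313/5000
6 3 8337/10000
7 7/2 8309/10000
DF(2y) = 9019/10000 ≈ 0.901900

step 1 [0.5y] swap r/2=307/9693: DF=(1 − 307/9693·(0))/(1+307/9693) = 9693/10000 ≈ 0.969300
step 2 [1y] zero: DF = P = 593/625 ≈ 0.948800
step 3 [1.5y] swap r/2=611/28570: DF=(1 − 611/28570·(0.969300+0.948800))/(1+611/28570) = 9389/10000 ≈ 0.938900
step 4 [2y] swap r/2=981/37589: DF=(1 − 981/37589·(0.969300+0.948800+0.938900))/(1+981/37589) = 9019/10000 ≈ 0.901900
step 5 [2.5y] swap r/2=458/15405: DF=(1 − 458/15405·(0.969300+0.948800+0.938900+0.901900))/(1+458/15405) = 4313/5000 ≈ 0.862600
step 6 [3y] zero: DF = P = 8337/10000 ≈ 0.833700
step 7 [3.5y] zero: DF = P = 8309/10000 ≈ 0.830900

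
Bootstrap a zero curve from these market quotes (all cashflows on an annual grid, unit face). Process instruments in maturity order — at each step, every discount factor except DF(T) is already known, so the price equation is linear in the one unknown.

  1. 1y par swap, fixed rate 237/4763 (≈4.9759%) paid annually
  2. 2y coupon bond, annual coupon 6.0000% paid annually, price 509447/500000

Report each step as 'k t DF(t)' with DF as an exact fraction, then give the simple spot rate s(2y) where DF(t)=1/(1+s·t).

1 1 4763/5000
2 2 9073/10000
s(2y) = (1/(9073/10000) − 1)/(2) = 927/18146 ≈ 5.1086%

step 1 [1y] swap r/1=237/4763: DF=(1 − 237/4763·(0))/(1+237/4763) = 4763/5000 ≈ 0.952600
step 2 [2y] bond c/1=3/50: DF=(509447/500000 − 3/50·(0.952600))/(1+3/50) = 9073/10000 ≈ 0.907300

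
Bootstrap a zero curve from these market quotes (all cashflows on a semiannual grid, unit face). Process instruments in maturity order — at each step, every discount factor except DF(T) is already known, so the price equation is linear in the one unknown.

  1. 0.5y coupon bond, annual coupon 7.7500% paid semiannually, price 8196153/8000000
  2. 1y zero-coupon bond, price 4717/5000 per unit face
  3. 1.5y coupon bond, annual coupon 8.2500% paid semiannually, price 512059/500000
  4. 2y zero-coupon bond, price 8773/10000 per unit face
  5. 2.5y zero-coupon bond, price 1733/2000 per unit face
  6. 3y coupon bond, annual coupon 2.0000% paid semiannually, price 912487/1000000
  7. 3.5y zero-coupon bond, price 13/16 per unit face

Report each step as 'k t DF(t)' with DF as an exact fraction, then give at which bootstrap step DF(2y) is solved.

step 1 [0.5y] bond c/2=31/800: DF=(8196153/8000000 − 31/800·(0))/(1+31/800) = 9863/10000 ≈ 0.986300
step 2 [1y] zero: DF = P = 4717/5000 ≈ 0.943400
step 3 [1.5y] bond c/2=33/800: DF=(512059/500000 − 33/800·(0.986300+0.943400))/(1+33/800) = 9071/10000 ≈ 0.907100
step 4 [2y] zero: DF = P = 8773/10000 ≈ 0.877300
step 5 [2.5y] zero: DF = P = 1733/2000 ≈ 0.866500
step 6 [3y] bond c/2=1/100: DF=(912487/1000000 − 1/100·(0.986300+0.943400+0.907100+0.877300+0.866500))/(1+1/100) = 8581/10000 ≈ 0.858100
step 7 [3.5y] zero: DF = P = 13/16 ≈ 0.812500

1 1/2 9863/10000
2 1 4717/5000
3 3/2 9071/10000
4 2 8773/10000
5 5/2 1733/2000
6 3 8581/10000
7 7/2 13/16
DF(2y) is solved at step 4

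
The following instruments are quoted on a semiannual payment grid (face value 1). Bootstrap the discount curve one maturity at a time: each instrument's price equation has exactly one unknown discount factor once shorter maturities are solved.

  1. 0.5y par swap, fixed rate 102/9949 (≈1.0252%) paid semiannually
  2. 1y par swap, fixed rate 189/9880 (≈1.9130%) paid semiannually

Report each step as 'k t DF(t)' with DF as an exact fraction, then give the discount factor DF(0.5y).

step 1 [0.5y] swap r/2=51/9949: DF=(1 − 51/9949·(0))/(1+51/9949) = 9949/10000 ≈ 0.994900
step 2 [1y] swap r/2=189/19760: DF=(1 − 189/19760·(0.994900))/(1+189/19760) = 9811/10000 ≈ 0.981100

1 1/2 9949/10000
2 1 9811/10000
DF(0.5y) = 9949/10000 ≈ 0.994900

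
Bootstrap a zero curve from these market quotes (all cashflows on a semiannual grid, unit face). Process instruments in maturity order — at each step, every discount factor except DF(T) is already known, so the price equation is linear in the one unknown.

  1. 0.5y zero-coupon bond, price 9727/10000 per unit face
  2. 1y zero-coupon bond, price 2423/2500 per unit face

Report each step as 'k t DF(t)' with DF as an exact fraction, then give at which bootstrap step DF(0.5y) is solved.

step 1 [0.5y] zero: DF = P = 9727/10000 ≈ 0.972700
step 2 [1y] zero: DF = P = 2423/2500 ≈ 0.969200

1 1/2 9727/10000
2 1 2423/2500
DF(0.5y) is solved at step 1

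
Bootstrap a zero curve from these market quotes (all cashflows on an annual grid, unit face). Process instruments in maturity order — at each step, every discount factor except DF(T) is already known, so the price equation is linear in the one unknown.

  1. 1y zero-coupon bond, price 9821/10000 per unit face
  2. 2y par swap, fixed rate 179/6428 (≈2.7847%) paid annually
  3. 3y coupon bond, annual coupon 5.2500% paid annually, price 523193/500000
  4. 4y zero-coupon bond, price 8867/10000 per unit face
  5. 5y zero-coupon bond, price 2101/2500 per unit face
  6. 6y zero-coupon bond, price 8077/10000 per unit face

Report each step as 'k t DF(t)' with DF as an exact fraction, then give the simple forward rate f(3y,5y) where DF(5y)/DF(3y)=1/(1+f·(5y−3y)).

step 1 [1y] zero: DF = P = 9821/10000 ≈ 0.982100
step 2 [2y] swap r/1=179/6428: DF=(1 − 179/6428·(0.982100))/(1+179/6428) = 9463/10000 ≈ 0.946300
step 3 [3y] bond c/1=21/400: DF=(523193/500000 − 21/400·(0.982100+0.946300))/(1+21/400) = 449/500 ≈ 0.898000
step 4 [4y] zero: DF = P = 8867/10000 ≈ 0.886700
step 5 [5y] zero: DF = P = 2101/2500 ≈ 0.840400
step 6 [6y] zero: DF = P = 8077/10000 ≈ 0.807700

1 1 9821/10000
2 2 9463/10000
3 3 449/500
4 4 8867/10000
5 5 2101/2500
6 6 8077/10000
f(3y,5y) = ((449/500)/(2101/2500) − 1)/(2) = 72/2101 ≈ 3.4269%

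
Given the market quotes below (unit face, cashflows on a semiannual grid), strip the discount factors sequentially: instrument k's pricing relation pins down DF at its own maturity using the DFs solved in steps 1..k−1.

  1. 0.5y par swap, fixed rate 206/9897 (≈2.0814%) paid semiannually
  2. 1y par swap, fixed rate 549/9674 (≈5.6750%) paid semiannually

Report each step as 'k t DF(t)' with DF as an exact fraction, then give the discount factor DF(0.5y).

1 1/2 9897/10000
2 1 9451/10000
DF(0.5y) = 9897/10000 ≈ 0.989700

step 1 [0.5y] swap r/2=103/9897: DF=(1 − 103/9897·(0))/(1+103/9897) = 9897/10000 ≈ 0.989700
step 2 [1y] swap r/2=549/19348: DF=(1 − 549/19348·(0.989700))/(1+549/19348) = 9451/10000 ≈ 0.945100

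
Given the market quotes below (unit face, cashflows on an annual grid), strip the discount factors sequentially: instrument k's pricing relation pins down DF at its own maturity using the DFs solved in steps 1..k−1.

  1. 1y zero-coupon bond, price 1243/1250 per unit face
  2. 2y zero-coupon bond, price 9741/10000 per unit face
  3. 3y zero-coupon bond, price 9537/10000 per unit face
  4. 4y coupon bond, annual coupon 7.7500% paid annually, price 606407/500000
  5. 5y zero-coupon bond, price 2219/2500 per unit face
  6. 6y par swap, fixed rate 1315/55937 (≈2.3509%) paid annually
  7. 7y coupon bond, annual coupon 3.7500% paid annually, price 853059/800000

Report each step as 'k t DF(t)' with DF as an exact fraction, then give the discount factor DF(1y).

1 1 1243/1250
2 2 9741/10000
3 3 9537/10000
4 4 4577/5000
5 5 2219/2500
6 6 1737/2000
7 7 516/625
DF(1y) = 1243/1250 ≈ 0.994400

step 1 [1y] zero: DF = P = 1243/1250 ≈ 0.994400
step 2 [2y] zero: DF = P = 9741/10000 ≈ 0.974100
step 3 [3y] zero: DF = P = 9537/10000 ≈ 0.953700
step 4 [4y] bond c/1=31/400: DF=(606407/500000 − 31/400·(0.994400+0.974100+0.953700))/(1+31/400) = 4577/5000 ≈ 0.915400
step 5 [5y] zero: DF = P = 2219/2500 ≈ 0.887600
step 6 [6y] swap r/1=1315/55937: DF=(1 − 1315/55937·(0.994400+0.974100+0.953700+0.915400+0.887600))/(1+1315/55937) = 1737/2000 ≈ 0.868500
step 7 [7y] bond c/1=3/80: DF=(853059/800000 − 3/80·(0.994400+0.974100+0.953700+0.915400+0.887600+0.868500))/(1+3/80) = 516/625 ≈ 0.825600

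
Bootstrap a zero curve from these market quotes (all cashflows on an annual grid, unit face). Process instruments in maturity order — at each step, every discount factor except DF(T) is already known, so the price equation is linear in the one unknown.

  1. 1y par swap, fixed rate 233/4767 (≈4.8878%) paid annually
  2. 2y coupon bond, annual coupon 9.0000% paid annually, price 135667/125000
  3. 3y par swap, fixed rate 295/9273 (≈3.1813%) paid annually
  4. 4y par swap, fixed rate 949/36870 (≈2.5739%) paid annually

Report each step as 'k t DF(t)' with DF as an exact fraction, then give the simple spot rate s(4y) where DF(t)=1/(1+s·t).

step 1 [1y] swap r/1=233/4767: DF=(1 − 233/4767·(0))/(1+233/4767) = 4767/5000 ≈ 0.953400
step 2 [2y] bond c/1=9/100: DF=(135667/125000 − 9/100·(0.953400))/(1+9/100) = 917/1000 ≈ 0.917000
step 3 [3y] swap r/1=295/9273: DF=(1 − 295/9273·(0.953400+0.917000))/(1+295/9273) = 1823/2000 ≈ 0.911500
step 4 [4y] swap r/1=949/36870: DF=(1 − 949/36870·(0.953400+0.917000+0.911500))/(1+949/36870) = 9051/10000 ≈ 0.905100

1 1 4767/5000
2 2 917/1000
3 3 1823/2000
4 4 9051/10000
s(4y) = (1/(9051/10000) − 1)/(4) = 949/36204 ≈ 2.6213%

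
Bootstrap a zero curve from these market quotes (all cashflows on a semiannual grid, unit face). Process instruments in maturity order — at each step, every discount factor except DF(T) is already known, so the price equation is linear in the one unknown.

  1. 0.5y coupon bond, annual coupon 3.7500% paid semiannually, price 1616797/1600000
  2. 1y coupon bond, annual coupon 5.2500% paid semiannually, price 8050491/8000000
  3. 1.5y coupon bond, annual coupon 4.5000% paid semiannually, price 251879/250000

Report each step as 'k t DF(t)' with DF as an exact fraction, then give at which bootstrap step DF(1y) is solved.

1 1/2 9919/10000
2 1 597/625
3 3/2 377/400
DF(1y) is solved at step 2

step 1 [0.5y] bond c/2=3/160: DF=(1616797/1600000 − 3/160·(0))/(1+3/160) = 9919/10000 ≈ 0.991900
step 2 [1y] bond c/2=21/800: DF=(8050491/8000000 − 21/800·(0.991900))/(1+21/800) = 597/625 ≈ 0.955200
step 3 [1.5y] bond c/2=9/400: DF=(251879/250000 − 9/400·(0.991900+0.955200))/(1+9/400) = 377/400 ≈ 0.942500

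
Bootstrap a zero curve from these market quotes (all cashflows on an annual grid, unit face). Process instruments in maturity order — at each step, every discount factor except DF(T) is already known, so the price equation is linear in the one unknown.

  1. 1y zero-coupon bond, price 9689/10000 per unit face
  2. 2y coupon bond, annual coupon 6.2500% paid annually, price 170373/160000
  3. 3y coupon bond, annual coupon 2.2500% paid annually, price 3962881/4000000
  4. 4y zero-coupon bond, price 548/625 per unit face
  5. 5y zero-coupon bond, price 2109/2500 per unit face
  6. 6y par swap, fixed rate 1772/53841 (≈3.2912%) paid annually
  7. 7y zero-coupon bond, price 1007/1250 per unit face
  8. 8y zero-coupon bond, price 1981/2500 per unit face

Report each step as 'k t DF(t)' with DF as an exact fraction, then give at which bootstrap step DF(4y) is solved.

step 1 [1y] zero: DF = P = 9689/10000 ≈ 0.968900
step 2 [2y] bond c/1=1/16: DF=(170373/160000 − 1/16·(0.968900))/(1+1/16) = 2363/2500 ≈ 0.945200
step 3 [3y] bond c/1=9/400: DF=(3962881/4000000 − 9/400·(0.968900+0.945200))/(1+9/400) = 2317/2500 ≈ 0.926800
step 4 [4y] zero: DF = P = 548/625 ≈ 0.876800
step 5 [5y] zero: DF = P = 2109/2500 ≈ 0.843600
step 6 [6y] swap r/1=1772/53841: DF=(1 − 1772/53841·(0.968900+0.945200+0.926800+0.876800+0.843600))/(1+1772/53841) = 2057/2500 ≈ 0.822800
step 7 [7y] zero: DF = P = 1007/1250 ≈ 0.805600
step 8 [8y] zero: DF = P = 1981/2500 ≈ 0.792400

1 1 9689/10000
2 2 2363/2500
3 3 2317/2500
4 4 548/625
5 5 2109/2500
6 6 2057/2500
7 7 1007/1250
8 8 1981/2500
DF(4y) is solved at step 4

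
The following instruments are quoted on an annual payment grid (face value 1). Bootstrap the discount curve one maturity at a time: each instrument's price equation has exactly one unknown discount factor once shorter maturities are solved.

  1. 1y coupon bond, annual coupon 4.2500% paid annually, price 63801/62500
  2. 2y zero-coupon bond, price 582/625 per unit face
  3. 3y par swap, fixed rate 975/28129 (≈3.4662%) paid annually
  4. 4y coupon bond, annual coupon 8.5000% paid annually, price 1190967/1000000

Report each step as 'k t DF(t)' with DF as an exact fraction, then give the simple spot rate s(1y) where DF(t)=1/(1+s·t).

1 1 612/625
2 2 582/625
3 3 361/400
4 4 8773/10000
s(1y) = (1/(612/625) − 1)/(1) = 13/612 ≈ 2.1242%

step 1 [1y] bond c/1=17/400: DF=(63801/62500 − 17/400·(0))/(1+17/400) = 612/625 ≈ 0.979200
step 2 [2y] zero: DF = P = 582/625 ≈ 0.931200
step 3 [3y] swap r/1=975/28129: DF=(1 − 975/28129·(0.979200+0.931200))/(1+975/28129) = 361/400 ≈ 0.902500
step 4 [4y] bond c/1=17/200: DF=(1190967/1000000 − 17/200·(0.979200+0.931200+0.902500))/(1+17/200) = 8773/10000 ≈ 0.877300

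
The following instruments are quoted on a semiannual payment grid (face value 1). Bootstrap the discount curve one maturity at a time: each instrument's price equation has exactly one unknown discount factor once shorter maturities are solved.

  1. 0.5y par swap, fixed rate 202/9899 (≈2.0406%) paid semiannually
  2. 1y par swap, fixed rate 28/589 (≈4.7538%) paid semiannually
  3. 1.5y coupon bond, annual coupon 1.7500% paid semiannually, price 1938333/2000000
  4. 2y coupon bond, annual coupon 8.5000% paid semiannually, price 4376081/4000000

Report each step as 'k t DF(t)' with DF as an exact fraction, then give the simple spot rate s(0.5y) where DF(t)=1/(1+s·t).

step 1 [0.5y] swap r/2=101/9899: DF=(1 − 101/9899·(0))/(1+101/9899) = 9899/10000 ≈ 0.989900
step 2 [1y] swap r/2=14/589: DF=(1 − 14/589·(0.989900))/(1+14/589) = 4769/5000 ≈ 0.953800
step 3 [1.5y] bond c/2=7/800: DF=(1938333/2000000 − 7/800·(0.989900+0.953800))/(1+7/800) = 9439/10000 ≈ 0.943900
step 4 [2y] bond c/2=17/400: DF=(4376081/4000000 − 17/400·(0.989900+0.953800+0.943900))/(1+17/400) = 9317/10000 ≈ 0.931700

1 1/2 9899/10000
2 1 4769/5000
3 3/2 9439/10000
4 2 9317/10000
s(0.5y) = (1/(9899/10000) − 1)/(1/2) = 202/9899 ≈ 2.0406%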